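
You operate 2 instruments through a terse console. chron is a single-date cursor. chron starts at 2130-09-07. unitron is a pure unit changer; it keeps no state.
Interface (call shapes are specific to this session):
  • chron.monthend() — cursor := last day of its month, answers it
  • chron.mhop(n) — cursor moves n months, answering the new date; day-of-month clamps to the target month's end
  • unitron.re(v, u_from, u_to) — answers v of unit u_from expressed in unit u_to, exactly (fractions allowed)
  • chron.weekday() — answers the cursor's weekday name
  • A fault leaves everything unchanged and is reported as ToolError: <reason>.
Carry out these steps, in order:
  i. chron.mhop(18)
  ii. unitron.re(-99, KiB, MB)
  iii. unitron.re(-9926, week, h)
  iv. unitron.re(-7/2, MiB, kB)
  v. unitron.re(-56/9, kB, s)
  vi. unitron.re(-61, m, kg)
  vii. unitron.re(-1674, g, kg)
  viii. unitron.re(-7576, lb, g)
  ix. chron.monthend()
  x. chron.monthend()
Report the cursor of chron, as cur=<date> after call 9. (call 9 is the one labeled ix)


Answer: cur=2132-03-31

Derivation:
$ chron.mhop n=18
[out] 2132-03-07
$ unitron.re v=-99 u_from=KiB u_to=MB
[out] -1584/15625
$ unitron.re v=-9926 u_from=week u_to=h
[out] -1667568
$ unitron.re v=-7/2 u_from=MiB u_to=kB
[out] -458752/125
$ unitron.re v=-56/9 u_from=kB u_to=s
[out] ToolError: incompatible units
$ unitron.re v=-61 u_from=m u_to=kg
[out] ToolError: incompatible units
$ unitron.re v=-1674 u_from=g u_to=kg
[out] -837/500
$ unitron.re v=-7576 u_from=lb u_to=g
[out] -42955197439/12500
$ chron.monthend
[out] 2132-03-31
$ chron.monthend
[out] 2132-03-31


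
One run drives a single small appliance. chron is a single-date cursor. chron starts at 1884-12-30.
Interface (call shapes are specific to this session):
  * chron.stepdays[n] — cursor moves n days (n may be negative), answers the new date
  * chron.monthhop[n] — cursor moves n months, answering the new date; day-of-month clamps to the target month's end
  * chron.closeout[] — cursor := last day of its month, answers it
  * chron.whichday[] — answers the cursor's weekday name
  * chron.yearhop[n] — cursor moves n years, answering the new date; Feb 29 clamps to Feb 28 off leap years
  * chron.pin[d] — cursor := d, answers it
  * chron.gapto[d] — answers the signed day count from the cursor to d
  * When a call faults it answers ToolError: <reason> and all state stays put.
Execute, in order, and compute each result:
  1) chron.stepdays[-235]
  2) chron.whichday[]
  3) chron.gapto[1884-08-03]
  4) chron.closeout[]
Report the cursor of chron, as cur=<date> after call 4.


Answer: cur=1884-05-31

Derivation:
Calling chron.stepdays on n=-235, and observe 1884-05-09.
Invoking chron.whichday, — result: Friday.
I use chron.gapto on d=1884-08-03, and get 86.
I invoke chron.closeout, giving 1884-05-31.


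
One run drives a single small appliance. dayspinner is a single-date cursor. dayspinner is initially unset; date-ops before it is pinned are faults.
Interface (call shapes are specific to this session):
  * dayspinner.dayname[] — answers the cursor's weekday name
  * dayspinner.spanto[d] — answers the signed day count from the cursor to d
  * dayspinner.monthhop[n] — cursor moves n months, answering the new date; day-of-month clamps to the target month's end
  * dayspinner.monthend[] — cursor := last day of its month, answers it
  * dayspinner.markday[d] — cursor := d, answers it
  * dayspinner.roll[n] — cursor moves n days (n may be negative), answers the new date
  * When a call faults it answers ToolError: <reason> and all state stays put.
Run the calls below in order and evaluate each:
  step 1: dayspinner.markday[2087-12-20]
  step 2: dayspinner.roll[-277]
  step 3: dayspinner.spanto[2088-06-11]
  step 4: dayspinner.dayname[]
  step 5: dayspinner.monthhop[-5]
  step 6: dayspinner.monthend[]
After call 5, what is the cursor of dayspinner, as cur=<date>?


[in] markday d=2087-12-20
:: 2087-12-20
[in] roll n=-277
:: 2087-03-18
[in] spanto d=2088-06-11
:: 451
[in] dayname
:: Tuesday
[in] monthhop n=-5
:: 2086-10-18
[in] monthend
:: 2086-10-31

Answer: cur=2086-10-18


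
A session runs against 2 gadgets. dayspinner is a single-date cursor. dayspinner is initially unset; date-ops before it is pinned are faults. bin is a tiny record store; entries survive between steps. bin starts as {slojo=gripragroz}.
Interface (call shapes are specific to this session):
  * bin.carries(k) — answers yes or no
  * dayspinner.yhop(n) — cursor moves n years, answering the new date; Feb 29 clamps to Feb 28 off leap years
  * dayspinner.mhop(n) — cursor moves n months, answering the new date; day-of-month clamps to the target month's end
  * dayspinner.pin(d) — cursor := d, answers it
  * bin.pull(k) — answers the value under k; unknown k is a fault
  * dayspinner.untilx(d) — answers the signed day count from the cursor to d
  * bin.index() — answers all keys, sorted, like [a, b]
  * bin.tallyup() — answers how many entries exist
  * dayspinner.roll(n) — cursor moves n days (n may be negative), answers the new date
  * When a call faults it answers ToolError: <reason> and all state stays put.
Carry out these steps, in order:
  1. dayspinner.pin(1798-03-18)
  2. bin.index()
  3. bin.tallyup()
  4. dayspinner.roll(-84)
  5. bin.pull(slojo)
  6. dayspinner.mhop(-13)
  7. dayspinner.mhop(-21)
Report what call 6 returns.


-> dayspinner.pin(d→1798-03-18)
<- 1798-03-18
-> bin.index()
<- [slojo]
-> bin.tallyup()
<- 1
-> dayspinner.roll(n→-84)
<- 1797-12-24
-> bin.pull(k→slojo)
<- gripragroz
-> dayspinner.mhop(n→-13)
<- 1796-11-24
-> dayspinner.mhop(n→-21)
<- 1795-02-24

Answer: 1796-11-24


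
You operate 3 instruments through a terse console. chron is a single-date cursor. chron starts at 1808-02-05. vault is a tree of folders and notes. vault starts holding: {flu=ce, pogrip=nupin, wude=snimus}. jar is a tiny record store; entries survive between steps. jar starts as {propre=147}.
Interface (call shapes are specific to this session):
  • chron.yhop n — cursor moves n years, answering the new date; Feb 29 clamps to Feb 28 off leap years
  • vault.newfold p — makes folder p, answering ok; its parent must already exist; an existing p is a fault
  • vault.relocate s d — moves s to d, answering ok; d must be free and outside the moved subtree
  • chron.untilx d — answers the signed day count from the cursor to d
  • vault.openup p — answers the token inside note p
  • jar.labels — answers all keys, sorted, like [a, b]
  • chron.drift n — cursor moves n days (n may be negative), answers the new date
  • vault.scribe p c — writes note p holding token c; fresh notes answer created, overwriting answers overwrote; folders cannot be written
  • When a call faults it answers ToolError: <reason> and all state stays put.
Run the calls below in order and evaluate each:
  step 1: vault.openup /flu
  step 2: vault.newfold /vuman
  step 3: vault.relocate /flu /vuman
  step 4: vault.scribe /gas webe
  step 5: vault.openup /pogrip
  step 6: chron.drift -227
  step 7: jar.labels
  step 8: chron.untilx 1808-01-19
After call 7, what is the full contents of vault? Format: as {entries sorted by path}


> vault.openup p→/flu
= ce
> vault.newfold p→/vuman
= ok
> vault.relocate s→/flu d→/vuman
= ToolError: exists
> vault.scribe p→/gas c→webe
= created
> vault.openup p→/pogrip
= nupin
> chron.drift n→-227
= 1807-06-23
> jar.labels
= [propre]
> chron.untilx d→1808-01-19
= 210

Answer: {flu=ce, gas=webe, pogrip=nupin, vuman/, wude=snimus}


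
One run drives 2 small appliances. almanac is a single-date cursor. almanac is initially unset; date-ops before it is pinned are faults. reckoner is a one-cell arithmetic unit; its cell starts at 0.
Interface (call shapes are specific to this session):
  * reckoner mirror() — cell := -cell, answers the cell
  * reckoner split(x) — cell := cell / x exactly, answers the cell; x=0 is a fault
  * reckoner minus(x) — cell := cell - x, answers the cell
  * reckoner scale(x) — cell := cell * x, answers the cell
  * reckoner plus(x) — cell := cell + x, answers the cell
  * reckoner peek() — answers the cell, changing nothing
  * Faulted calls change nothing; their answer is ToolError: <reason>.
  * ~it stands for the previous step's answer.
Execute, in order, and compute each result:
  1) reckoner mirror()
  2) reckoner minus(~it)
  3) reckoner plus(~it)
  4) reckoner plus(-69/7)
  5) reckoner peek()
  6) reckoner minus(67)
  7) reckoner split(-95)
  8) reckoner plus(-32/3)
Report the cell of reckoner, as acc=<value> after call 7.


Do: reckoner mirror[]
See: 0
Do: reckoner minus[x=~it]
See: 0
Do: reckoner plus[x=~it]
See: 0
Do: reckoner plus[x=-69/7]
See: -69/7
Do: reckoner peek[]
See: -69/7
Do: reckoner minus[x=67]
See: -538/7
Do: reckoner split[x=-95]
See: 538/665
Do: reckoner plus[x=-32/3]
See: -19666/1995

Answer: acc=538/665


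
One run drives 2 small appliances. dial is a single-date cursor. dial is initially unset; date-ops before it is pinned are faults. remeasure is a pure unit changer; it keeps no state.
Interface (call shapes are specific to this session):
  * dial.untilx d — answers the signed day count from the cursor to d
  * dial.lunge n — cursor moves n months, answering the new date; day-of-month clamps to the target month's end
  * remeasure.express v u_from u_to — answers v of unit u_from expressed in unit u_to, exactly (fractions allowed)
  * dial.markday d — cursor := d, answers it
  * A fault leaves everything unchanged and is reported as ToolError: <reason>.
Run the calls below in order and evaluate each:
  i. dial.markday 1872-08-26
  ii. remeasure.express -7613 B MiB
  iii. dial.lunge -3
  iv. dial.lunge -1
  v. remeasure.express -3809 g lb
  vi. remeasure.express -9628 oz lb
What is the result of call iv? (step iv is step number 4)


Answer: 1872-04-26

Derivation:
~$ dial.markday d: 1872-08-26
= 1872-08-26
~$ remeasure.express v: -7613 u_from: B u_to: MiB
= -7613/1048576
~$ dial.lunge n: -3
= 1872-05-26
~$ dial.lunge n: -1
= 1872-04-26
~$ remeasure.express v: -3809 u_from: g u_to: lb
= -380900000/45359237
~$ remeasure.express v: -9628 u_from: oz u_to: lb
= -2407/4


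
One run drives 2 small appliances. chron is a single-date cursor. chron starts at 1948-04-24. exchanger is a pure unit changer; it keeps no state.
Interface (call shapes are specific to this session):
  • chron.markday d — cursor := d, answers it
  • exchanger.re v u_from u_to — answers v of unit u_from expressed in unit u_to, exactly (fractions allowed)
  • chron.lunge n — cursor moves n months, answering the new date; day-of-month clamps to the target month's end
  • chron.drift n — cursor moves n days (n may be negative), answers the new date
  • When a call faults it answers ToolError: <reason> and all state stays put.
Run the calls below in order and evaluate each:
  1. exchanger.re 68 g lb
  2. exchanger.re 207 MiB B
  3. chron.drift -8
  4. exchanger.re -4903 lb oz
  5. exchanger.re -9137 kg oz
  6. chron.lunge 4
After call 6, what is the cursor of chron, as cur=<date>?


Answer: cur=1948-08-16

Derivation:
==> re(v='68', u_from='g', u_to='lb')
<== 6800000/45359237
==> re(v='207', u_from='MiB', u_to='B')
<== 217055232
==> drift(n='-8')
<== 1948-04-16
==> re(v='-4903', u_from='lb', u_to='oz')
<== -78448
==> re(v='-9137', u_from='kg', u_to='oz')
<== -14619200000000/45359237
==> lunge(n='4')
<== 1948-08-16


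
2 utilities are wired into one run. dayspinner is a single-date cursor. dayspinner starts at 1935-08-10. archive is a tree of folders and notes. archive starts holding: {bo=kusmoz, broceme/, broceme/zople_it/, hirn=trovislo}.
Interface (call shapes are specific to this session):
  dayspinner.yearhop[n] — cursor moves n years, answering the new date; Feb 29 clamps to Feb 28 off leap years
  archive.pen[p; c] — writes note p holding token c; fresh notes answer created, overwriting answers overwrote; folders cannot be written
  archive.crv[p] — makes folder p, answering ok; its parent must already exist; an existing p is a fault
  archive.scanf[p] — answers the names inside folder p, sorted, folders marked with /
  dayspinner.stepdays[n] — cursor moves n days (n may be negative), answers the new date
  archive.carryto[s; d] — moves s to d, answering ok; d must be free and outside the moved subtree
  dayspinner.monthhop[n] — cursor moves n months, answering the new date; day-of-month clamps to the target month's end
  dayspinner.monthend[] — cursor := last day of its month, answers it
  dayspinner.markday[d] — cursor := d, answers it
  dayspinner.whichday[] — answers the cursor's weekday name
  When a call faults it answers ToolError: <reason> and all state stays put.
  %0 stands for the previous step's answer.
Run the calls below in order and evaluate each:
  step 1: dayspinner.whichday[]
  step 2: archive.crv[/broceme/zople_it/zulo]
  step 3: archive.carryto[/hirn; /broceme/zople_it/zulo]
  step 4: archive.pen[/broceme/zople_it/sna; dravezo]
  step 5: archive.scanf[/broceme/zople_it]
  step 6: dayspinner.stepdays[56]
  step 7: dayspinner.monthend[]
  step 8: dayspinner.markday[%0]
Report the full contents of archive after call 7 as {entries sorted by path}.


Answer: {bo=kusmoz, broceme/, broceme/zople_it/, broceme/zople_it/sna=dravezo, broceme/zople_it/zulo/, hirn=trovislo}

Derivation:
→ dayspinner.whichday()
← Saturday
→ archive.crv(p='/broceme/zople_it/zulo')
← ok
→ archive.carryto(s='/hirn', d='/broceme/zople_it/zulo')
← ToolError: exists
→ archive.pen(p='/broceme/zople_it/sna', c='dravezo')
← created
→ archive.scanf(p='/broceme/zople_it')
← [sna, zulo/]
→ dayspinner.stepdays(n='56')
← 1935-10-05
→ dayspinner.monthend()
← 1935-10-31
→ dayspinner.markday(d='%0')
← 1935-10-31


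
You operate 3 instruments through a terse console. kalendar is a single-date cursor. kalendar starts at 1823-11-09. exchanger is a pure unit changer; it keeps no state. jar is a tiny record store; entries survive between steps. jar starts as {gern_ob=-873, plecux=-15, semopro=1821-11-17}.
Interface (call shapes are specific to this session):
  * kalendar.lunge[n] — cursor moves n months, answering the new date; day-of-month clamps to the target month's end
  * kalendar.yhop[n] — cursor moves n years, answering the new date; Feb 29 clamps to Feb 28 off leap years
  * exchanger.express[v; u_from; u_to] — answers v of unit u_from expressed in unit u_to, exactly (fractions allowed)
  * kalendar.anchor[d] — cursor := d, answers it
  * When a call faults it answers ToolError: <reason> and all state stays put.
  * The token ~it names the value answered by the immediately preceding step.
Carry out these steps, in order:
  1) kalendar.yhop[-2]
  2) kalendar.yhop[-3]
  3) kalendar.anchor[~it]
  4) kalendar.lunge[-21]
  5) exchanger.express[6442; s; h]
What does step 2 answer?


Answer: 1818-11-09

Derivation:
==> yhop(n: -2)
<== 1821-11-09
==> yhop(n: -3)
<== 1818-11-09
==> anchor(d: ~it)
<== 1818-11-09
==> lunge(n: -21)
<== 1817-02-09
==> express(v: 6442, u_from: s, u_to: h)
<== 3221/1800


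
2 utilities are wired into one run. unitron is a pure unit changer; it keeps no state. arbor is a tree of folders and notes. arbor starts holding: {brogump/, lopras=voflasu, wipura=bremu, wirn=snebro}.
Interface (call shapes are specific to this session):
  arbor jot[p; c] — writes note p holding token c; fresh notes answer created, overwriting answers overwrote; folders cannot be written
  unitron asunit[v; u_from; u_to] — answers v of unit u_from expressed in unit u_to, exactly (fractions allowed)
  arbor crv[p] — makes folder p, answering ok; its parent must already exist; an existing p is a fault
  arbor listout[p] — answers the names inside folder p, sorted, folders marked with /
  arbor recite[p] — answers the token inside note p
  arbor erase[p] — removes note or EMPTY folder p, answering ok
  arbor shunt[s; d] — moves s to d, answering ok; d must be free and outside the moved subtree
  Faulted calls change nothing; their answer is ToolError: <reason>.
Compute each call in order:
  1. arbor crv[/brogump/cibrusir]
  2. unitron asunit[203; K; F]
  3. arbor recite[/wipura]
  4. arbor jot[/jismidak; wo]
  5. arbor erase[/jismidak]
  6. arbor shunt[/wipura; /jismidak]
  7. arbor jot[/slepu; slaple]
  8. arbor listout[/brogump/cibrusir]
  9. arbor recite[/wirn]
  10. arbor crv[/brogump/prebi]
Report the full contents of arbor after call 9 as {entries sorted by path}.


Answer: {brogump/, brogump/cibrusir/, jismidak=bremu, lopras=voflasu, slepu=slaple, wirn=snebro}

Derivation:
I try arbor crv passing p='/brogump/cibrusir', which returns ok.
Calling unitron asunit passing v='203', u_from='K', u_to='F', and observe -9427/100.
I use arbor recite passing p='/wipura', → bremu.
Next I call arbor jot passing p='/jismidak', c='wo', which returns created.
I invoke arbor erase passing p='/jismidak', — result: ok.
Calling arbor shunt passing s='/wipura', d='/jismidak', and observe ok.
Next I call arbor jot passing p='/slepu', c='slaple', yielding created.
Now I run arbor listout passing p='/brogump/cibrusir', yielding [].
I use arbor recite passing p='/wirn', → snebro.
Invoking arbor crv passing p='/brogump/prebi', — result: ok.


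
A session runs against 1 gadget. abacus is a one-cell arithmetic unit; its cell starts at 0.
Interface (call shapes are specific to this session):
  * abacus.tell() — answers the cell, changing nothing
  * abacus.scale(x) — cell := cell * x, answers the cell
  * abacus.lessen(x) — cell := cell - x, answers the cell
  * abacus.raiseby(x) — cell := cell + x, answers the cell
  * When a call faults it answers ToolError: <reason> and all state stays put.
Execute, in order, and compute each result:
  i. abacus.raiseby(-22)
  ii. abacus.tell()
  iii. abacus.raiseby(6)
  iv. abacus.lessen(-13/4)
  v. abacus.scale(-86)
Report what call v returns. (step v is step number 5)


-- raiseby(x: -22) -> -22
-- tell() -> -22
-- raiseby(x: 6) -> -16
-- lessen(x: -13/4) -> -51/4
-- scale(x: -86) -> 2193/2

Answer: 2193/2


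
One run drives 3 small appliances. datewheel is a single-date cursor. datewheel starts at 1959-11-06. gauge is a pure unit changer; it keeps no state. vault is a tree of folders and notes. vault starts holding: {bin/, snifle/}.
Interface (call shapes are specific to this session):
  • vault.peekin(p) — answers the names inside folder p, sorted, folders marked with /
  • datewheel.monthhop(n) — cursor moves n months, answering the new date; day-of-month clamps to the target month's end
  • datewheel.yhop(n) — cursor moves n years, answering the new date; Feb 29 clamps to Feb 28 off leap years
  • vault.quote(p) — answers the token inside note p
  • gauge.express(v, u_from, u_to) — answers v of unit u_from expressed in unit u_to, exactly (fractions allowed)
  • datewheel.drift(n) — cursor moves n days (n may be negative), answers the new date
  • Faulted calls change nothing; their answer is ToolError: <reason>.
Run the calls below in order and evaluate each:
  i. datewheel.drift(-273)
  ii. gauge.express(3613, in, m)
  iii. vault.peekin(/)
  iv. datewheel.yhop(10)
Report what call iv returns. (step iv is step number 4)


Answer: 1969-02-06

Derivation:
Do: drift[n→-273]
See: 1959-02-06
Do: express[v→3613; u_from→in; u_to→m]
See: 458851/5000
Do: peekin[p→/]
See: [bin/, snifle/]
Do: yhop[n→10]
See: 1969-02-06


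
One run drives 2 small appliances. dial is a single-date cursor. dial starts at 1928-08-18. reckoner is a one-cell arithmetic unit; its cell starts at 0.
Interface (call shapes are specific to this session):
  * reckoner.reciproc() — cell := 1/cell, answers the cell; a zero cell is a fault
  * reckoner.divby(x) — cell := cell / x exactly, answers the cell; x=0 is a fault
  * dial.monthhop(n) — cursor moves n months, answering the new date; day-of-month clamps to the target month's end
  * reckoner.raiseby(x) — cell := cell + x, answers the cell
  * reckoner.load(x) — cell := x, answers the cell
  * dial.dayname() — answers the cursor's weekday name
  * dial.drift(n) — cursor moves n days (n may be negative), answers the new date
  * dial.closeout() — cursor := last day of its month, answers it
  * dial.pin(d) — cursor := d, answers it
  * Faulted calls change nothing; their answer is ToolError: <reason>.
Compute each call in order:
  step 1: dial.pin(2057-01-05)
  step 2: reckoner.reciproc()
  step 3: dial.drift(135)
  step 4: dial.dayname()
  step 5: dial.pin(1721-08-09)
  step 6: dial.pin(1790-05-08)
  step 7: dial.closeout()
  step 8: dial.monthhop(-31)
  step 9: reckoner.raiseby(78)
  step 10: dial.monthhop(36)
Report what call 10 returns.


% dial.pin(d='2057-01-05') ~> 2057-01-05
% reckoner.reciproc() ~> ToolError: reciprocal of zero
% dial.drift(n='135') ~> 2057-05-20
% dial.dayname() ~> Sunday
% dial.pin(d='1721-08-09') ~> 1721-08-09
% dial.pin(d='1790-05-08') ~> 1790-05-08
% dial.closeout() ~> 1790-05-31
% dial.monthhop(n='-31') ~> 1787-10-31
% reckoner.raiseby(x='78') ~> 78
% dial.monthhop(n='36') ~> 1790-10-31

Answer: 1790-10-31


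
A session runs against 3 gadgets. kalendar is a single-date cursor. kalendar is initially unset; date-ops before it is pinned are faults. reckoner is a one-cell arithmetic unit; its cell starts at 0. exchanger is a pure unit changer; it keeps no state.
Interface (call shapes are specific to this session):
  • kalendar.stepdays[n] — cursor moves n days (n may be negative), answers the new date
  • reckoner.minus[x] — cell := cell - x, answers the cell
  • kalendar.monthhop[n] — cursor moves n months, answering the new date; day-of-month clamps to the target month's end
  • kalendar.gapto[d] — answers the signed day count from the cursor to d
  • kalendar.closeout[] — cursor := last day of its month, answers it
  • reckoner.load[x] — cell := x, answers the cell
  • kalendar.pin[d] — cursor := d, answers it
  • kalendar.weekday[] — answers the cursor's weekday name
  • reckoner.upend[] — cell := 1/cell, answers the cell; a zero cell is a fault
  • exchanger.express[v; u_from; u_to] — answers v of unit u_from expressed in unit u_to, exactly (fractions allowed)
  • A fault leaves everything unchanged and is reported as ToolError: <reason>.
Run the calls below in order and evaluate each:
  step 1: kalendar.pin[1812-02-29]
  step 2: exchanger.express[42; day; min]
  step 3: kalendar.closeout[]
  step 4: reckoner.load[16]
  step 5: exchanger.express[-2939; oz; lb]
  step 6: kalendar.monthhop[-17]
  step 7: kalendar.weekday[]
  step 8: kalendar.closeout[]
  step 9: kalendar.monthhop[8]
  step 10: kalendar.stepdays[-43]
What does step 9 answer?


Answer: 1811-05-30

Derivation:
% pin(d='1812-02-29') => 1812-02-29
% express(v='42', u_from='day', u_to='min') => 60480
% closeout() => 1812-02-29
% load(x='16') => 16
% express(v='-2939', u_from='oz', u_to='lb') => -2939/16
% monthhop(n='-17') => 1810-09-29
% weekday() => Saturday
% closeout() => 1810-09-30
% monthhop(n='8') => 1811-05-30
% stepdays(n='-43') => 1811-04-17


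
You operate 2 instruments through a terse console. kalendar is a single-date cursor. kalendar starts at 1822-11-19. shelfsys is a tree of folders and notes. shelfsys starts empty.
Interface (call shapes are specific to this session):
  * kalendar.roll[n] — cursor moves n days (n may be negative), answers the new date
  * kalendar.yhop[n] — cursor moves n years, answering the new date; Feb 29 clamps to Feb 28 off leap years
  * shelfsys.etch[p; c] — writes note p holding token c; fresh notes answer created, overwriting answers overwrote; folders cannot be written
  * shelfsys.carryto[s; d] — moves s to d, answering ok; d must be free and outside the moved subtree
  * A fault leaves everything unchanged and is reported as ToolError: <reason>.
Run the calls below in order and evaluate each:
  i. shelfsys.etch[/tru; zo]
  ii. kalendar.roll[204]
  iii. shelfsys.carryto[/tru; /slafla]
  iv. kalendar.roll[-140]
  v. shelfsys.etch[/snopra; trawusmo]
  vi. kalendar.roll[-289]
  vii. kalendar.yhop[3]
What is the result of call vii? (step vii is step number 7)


$ etch p='/tru' c='zo'
  created
$ roll n='204'
  1823-06-11
$ carryto s='/tru' d='/slafla'
  ok
$ roll n='-140'
  1823-01-22
$ etch p='/snopra' c='trawusmo'
  created
$ roll n='-289'
  1822-04-08
$ yhop n='3'
  1825-04-08

Answer: 1825-04-08


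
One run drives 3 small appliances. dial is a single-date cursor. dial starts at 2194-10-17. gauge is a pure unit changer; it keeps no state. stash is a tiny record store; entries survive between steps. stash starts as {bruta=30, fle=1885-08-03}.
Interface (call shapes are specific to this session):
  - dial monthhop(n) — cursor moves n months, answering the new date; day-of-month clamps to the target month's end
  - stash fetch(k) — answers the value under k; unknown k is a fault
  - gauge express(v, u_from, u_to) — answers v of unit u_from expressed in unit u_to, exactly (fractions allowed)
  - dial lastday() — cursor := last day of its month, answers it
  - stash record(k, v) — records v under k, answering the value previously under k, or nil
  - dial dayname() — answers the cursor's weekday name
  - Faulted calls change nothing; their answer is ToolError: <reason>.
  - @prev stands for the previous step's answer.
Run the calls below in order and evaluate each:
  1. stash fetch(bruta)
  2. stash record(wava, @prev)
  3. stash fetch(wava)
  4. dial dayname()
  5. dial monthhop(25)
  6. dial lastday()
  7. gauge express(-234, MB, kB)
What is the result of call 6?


-> stash fetch(k: bruta)
<- 30
-> stash record(k: wava, v: @prev)
<- nil
-> stash fetch(k: wava)
<- 30
-> dial dayname()
<- Friday
-> dial monthhop(n: 25)
<- 2196-11-17
-> dial lastday()
<- 2196-11-30
-> gauge express(v: -234, u_from: MB, u_to: kB)
<- -234000

Answer: 2196-11-30


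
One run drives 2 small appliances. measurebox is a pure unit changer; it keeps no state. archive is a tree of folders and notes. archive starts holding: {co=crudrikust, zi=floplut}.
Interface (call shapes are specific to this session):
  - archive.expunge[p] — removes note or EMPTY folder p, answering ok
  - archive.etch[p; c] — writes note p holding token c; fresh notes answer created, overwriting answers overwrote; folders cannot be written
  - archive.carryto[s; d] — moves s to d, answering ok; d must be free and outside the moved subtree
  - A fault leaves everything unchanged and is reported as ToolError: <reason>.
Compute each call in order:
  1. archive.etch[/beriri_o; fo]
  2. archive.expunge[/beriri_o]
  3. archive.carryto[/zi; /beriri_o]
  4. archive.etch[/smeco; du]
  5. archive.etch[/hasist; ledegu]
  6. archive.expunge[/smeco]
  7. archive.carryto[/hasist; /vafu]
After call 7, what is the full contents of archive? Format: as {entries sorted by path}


Answer: {beriri_o=floplut, co=crudrikust, vafu=ledegu}

Derivation:
Calling archive.etch on p='/beriri_o', c='fo', — result: created.
Calling archive.expunge on p='/beriri_o', yielding ok.
I call archive.carryto on s='/zi', d='/beriri_o': ok.
I use archive.etch on p='/smeco', c='du', — result: created.
Then archive.etch on p='/hasist', c='ledegu', and get created.
Using archive.expunge on p='/smeco', yielding ok.
I use archive.carryto on s='/hasist', d='/vafu', giving ok.


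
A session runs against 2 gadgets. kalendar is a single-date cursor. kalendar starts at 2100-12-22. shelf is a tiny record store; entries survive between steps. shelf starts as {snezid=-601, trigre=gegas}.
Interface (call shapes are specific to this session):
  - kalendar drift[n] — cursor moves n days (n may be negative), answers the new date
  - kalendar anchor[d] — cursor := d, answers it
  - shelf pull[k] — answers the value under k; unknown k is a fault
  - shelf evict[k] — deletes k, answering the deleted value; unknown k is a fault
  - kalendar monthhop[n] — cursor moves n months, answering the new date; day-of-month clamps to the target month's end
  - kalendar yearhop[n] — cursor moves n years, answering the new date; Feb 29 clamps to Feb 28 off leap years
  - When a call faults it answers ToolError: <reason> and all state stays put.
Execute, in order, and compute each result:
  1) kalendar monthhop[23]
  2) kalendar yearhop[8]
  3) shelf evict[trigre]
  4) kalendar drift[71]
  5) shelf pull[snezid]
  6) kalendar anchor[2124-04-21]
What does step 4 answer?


Answer: 2111-02-01

Derivation:
% kalendar monthhop n→23
[out] 2102-11-22
% kalendar yearhop n→8
[out] 2110-11-22
% shelf evict k→trigre
[out] gegas
% kalendar drift n→71
[out] 2111-02-01
% shelf pull k→snezid
[out] -601
% kalendar anchor d→2124-04-21
[out] 2124-04-21


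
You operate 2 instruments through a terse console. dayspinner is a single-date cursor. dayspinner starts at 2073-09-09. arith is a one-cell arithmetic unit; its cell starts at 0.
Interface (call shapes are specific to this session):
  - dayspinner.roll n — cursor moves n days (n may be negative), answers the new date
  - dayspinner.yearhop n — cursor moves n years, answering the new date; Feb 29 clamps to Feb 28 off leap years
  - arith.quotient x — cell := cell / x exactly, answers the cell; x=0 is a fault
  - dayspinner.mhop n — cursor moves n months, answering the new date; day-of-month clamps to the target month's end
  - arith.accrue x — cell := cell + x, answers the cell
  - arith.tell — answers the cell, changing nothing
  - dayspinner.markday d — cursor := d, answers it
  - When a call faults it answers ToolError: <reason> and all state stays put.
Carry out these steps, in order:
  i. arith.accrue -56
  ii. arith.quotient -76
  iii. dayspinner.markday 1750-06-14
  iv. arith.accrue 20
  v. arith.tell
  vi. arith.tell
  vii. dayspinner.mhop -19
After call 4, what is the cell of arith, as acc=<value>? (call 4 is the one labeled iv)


Answer: acc=394/19

Derivation:
CALL accrue[-56]
RET  -56
CALL quotient[-76]
RET  14/19
CALL markday[1750-06-14]
RET  1750-06-14
CALL accrue[20]
RET  394/19
CALL tell[]
RET  394/19
CALL tell[]
RET  394/19
CALL mhop[-19]
RET  1748-11-14


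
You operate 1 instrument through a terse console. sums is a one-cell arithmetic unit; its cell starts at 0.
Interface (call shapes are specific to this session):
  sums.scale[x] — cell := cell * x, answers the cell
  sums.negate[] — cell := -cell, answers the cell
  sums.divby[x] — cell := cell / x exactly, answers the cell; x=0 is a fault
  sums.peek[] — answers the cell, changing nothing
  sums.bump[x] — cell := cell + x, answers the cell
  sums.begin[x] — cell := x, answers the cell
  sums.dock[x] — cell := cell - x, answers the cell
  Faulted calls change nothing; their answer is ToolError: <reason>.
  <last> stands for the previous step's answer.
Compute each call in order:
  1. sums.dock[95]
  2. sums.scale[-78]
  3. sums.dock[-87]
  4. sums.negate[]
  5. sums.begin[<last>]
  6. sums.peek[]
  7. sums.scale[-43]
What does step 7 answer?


I use sums.dock(x='95'), and get -95.
I invoke sums.scale(x='-78'), which returns 7410.
Calling sums.dock(x='-87'), and get 7497.
I try sums.negate(), and see -7497.
Now I run sums.begin(x='<last>'), yielding -7497.
Using sums.peek, giving -7497.
I try sums.scale(x='-43'), and get 322371.

Answer: 322371


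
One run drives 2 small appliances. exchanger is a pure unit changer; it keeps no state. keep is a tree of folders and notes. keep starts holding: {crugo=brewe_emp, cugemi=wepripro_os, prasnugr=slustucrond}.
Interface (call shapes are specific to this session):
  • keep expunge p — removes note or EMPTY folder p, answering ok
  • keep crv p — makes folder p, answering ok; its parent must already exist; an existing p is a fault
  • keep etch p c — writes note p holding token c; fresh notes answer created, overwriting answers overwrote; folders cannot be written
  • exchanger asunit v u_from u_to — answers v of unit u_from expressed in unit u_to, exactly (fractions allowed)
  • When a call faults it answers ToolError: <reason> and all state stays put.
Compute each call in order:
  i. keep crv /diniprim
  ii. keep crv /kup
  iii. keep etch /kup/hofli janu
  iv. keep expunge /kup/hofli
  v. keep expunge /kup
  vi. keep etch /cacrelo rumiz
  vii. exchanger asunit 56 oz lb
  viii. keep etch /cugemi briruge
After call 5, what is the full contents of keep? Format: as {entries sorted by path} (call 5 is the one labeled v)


Answer: {crugo=brewe_emp, cugemi=wepripro_os, diniprim/, prasnugr=slustucrond}

Derivation:
% keep crv p: /diniprim
  ok
% keep crv p: /kup
  ok
% keep etch p: /kup/hofli c: janu
  created
% keep expunge p: /kup/hofli
  ok
% keep expunge p: /kup
  ok
% keep etch p: /cacrelo c: rumiz
  created
% exchanger asunit v: 56 u_from: oz u_to: lb
  7/2
% keep etch p: /cugemi c: briruge
  overwrote


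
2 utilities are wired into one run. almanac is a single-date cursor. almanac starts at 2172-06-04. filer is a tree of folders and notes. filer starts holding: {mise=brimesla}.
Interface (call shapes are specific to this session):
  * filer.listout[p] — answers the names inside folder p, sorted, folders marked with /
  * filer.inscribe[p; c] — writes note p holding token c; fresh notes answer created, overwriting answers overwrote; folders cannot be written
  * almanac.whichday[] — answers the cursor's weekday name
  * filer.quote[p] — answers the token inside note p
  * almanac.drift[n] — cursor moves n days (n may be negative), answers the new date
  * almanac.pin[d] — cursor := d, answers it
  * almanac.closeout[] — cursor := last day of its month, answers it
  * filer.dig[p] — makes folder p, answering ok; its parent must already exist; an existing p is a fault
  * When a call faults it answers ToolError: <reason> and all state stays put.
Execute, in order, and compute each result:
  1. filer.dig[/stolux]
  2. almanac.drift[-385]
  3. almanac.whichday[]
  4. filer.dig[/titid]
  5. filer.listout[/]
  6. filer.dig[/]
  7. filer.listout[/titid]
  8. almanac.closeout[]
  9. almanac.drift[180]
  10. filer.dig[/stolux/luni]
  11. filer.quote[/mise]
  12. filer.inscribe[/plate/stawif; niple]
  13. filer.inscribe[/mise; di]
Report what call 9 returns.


Do: dig[/stolux]
See: ok
Do: drift[-385]
See: 2171-05-16
Do: whichday[]
See: Thursday
Do: dig[/titid]
See: ok
Do: listout[/]
See: [mise, stolux/, titid/]
Do: dig[/]
See: ToolError: exists
Do: listout[/titid]
See: []
Do: closeout[]
See: 2171-05-31
Do: drift[180]
See: 2171-11-27
Do: dig[/stolux/luni]
See: ok
Do: quote[/mise]
See: brimesla
Do: inscribe[/plate/stawif; niple]
See: ToolError: no parent
Do: inscribe[/mise; di]
See: overwrote

Answer: 2171-11-27


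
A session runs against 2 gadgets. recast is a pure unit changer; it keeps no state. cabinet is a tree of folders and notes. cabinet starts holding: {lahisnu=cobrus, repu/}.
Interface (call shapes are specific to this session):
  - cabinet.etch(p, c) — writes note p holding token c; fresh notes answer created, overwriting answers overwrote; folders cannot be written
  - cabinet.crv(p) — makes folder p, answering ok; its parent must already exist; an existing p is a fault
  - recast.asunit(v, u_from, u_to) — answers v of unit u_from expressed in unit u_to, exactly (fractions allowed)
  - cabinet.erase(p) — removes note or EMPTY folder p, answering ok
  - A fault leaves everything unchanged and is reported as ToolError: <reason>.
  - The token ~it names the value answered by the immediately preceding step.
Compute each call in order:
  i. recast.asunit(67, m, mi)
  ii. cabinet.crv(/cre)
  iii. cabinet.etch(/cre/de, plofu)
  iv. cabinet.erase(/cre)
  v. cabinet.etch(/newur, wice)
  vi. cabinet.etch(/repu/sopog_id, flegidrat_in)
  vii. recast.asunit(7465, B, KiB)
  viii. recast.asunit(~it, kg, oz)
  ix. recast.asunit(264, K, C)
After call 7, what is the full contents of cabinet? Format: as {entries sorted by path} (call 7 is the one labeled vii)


Answer: {cre/, cre/de=plofu, lahisnu=cobrus, newur=wice, repu/, repu/sopog_id=flegidrat_in}

Derivation:
·→ recast.asunit(67, m, mi)
·← 8375/201168
·→ cabinet.crv(/cre)
·← ok
·→ cabinet.etch(/cre/de, plofu)
·← created
·→ cabinet.erase(/cre)
·← ToolError: not empty
·→ cabinet.etch(/newur, wice)
·← created
·→ cabinet.etch(/repu/sopog_id, flegidrat_in)
·← created
·→ recast.asunit(7465, B, KiB)
·← 7465/1024
·→ recast.asunit(~it, kg, oz)
·← 11664062500/45359237
·→ recast.asunit(264, K, C)
·← -183/20


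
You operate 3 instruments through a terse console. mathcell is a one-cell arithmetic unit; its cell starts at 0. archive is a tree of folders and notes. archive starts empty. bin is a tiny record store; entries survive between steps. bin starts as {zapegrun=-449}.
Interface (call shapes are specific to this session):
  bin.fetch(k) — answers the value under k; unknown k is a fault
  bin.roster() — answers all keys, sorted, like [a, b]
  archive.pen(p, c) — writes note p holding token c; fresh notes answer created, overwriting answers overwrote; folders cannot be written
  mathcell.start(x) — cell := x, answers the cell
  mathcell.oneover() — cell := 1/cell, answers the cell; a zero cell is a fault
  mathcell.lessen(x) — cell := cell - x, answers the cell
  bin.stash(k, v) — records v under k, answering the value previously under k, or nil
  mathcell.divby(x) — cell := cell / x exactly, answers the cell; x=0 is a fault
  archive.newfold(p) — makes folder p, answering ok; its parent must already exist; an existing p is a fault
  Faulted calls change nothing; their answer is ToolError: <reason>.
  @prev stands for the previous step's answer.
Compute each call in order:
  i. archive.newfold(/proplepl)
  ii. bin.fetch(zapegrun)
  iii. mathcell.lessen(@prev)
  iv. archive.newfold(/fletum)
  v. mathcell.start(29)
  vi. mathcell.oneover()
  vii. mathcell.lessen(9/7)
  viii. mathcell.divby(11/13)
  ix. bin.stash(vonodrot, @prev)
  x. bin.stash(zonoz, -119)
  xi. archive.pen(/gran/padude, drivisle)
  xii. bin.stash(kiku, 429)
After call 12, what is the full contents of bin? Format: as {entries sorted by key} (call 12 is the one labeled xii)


Answer: {kiku=429, vonodrot=-3302/2233, zapegrun=-449, zonoz=-119}

Derivation:
I run archive.newfold using p='/proplepl', which returns ok.
I call bin.fetch using k='zapegrun': -449.
I try mathcell.lessen using x='@prev', — result: 449.
Invoking archive.newfold using p='/fletum', which returns ok.
Invoking mathcell.start using x='29', giving 29.
I try mathcell.oneover, which returns 1/29.
I call mathcell.lessen using x='9/7', which returns -254/203.
I run mathcell.divby using x='11/13', giving -3302/2233.
I call bin.stash using k='vonodrot', v='@prev', → nil.
Calling bin.stash using k='zonoz', v='-119', and see nil.
Invoking archive.pen using p='/gran/padude', c='drivisle', and observe ToolError: no parent.
I call bin.stash using k='kiku', v='429', — result: nil.


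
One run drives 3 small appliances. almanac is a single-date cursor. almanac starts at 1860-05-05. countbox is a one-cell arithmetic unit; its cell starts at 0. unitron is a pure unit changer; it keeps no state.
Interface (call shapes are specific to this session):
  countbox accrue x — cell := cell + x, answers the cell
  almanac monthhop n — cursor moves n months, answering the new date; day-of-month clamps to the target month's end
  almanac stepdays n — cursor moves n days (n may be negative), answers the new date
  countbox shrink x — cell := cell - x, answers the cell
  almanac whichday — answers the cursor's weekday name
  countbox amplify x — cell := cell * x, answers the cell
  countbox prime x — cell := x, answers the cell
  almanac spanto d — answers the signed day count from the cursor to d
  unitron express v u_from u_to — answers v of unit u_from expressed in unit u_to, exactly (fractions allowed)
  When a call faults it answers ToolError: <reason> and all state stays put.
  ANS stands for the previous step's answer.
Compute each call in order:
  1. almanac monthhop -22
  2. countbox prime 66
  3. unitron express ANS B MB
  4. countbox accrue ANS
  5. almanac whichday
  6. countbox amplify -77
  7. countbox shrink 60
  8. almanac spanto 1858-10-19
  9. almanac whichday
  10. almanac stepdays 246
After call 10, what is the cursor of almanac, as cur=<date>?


==> almanac monthhop(n=-22)
<== 1858-07-05
==> countbox prime(x=66)
<== 66
==> unitron express(v=ANS, u_from=B, u_to=MB)
<== 33/500000
==> countbox accrue(x=ANS)
<== 33000033/500000
==> almanac whichday()
<== Monday
==> countbox amplify(x=-77)
<== -2541002541/500000
==> countbox shrink(x=60)
<== -2571002541/500000
==> almanac spanto(d=1858-10-19)
<== 106
==> almanac whichday()
<== Monday
==> almanac stepdays(n=246)
<== 1859-03-08

Answer: cur=1859-03-08
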